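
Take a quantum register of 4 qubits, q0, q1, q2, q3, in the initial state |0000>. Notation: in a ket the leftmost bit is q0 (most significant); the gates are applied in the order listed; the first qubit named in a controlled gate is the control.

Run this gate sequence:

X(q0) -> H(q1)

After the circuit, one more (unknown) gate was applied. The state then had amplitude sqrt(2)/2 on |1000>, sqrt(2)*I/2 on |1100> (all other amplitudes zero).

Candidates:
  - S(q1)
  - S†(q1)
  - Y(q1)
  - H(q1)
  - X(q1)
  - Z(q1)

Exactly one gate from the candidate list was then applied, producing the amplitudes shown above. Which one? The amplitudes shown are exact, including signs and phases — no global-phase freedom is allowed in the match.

The unique candidate consistent with the amplitudes is S(q1).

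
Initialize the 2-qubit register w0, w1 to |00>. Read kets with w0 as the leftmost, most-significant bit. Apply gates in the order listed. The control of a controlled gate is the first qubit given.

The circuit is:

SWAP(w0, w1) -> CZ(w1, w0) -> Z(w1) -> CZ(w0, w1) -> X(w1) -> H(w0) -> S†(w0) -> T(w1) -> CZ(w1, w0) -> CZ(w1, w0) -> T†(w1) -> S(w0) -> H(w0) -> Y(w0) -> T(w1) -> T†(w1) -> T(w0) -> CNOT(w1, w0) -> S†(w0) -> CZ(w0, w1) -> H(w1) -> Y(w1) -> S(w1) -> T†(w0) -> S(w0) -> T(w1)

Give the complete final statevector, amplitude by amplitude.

The resulting statevector has amplitude -sqrt(2)*exp(I*pi/4)/2 on |00>, sqrt(2)/2 on |01>, 0 on |10>, 0 on |11>. Key observation: gates 6-13 undo each other exactly, leaving only the rest of the circuit to track.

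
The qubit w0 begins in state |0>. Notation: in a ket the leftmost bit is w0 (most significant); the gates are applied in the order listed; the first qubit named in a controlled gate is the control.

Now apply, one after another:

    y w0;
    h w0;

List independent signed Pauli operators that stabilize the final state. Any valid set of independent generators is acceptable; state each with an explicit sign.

The stabilizer group can be generated by -X, among other valid generating sets.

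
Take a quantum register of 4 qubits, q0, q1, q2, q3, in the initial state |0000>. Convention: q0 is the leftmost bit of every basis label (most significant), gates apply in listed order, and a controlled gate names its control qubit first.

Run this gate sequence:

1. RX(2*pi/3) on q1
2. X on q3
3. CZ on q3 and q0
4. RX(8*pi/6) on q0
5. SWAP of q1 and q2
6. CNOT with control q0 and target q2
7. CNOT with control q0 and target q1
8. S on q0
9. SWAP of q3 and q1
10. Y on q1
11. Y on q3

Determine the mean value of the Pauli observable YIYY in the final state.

In the final state, YIYY has expectation 0.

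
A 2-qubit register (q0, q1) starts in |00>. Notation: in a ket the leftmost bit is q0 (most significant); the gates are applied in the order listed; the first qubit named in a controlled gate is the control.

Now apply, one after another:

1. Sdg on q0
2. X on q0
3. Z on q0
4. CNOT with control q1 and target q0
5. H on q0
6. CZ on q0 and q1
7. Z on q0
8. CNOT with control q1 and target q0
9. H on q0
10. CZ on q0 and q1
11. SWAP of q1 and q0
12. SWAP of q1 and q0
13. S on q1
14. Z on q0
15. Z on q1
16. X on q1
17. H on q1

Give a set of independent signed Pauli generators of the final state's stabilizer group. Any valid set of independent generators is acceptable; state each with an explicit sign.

The final state is stabilized by the group generated by -IX, +ZI; other independent generating sets are equally valid.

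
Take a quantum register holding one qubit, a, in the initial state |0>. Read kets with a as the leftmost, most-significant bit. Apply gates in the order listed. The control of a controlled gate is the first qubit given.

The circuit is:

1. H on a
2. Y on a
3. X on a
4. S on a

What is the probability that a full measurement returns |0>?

A full measurement returns |0> with probability 1/2.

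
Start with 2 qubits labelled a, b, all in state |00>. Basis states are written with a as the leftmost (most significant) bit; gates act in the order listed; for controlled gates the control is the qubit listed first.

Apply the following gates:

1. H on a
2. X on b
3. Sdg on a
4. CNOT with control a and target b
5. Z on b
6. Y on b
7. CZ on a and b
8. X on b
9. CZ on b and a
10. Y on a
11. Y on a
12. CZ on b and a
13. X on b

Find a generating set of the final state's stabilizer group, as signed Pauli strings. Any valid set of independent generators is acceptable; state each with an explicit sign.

The stabilizer group can be generated by +XY, +ZZ, among other valid generating sets. Key observation: gates 8-13 undo each other exactly, leaving only the rest of the circuit to track.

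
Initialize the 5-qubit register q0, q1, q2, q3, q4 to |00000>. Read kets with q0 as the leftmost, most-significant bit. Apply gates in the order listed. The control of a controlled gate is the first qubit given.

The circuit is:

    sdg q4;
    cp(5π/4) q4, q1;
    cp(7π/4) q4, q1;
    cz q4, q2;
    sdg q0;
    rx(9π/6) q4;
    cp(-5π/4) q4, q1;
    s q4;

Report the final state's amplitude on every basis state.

After the circuit, the state carries amplitude -sqrt(2)/2 on |00000>, sqrt(2)/2 on |00001>, and 0 on every other basis state.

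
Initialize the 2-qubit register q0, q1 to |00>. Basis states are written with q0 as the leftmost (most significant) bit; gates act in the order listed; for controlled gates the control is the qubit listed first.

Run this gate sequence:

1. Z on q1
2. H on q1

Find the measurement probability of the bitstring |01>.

Outcome |01> occurs with probability 1/2.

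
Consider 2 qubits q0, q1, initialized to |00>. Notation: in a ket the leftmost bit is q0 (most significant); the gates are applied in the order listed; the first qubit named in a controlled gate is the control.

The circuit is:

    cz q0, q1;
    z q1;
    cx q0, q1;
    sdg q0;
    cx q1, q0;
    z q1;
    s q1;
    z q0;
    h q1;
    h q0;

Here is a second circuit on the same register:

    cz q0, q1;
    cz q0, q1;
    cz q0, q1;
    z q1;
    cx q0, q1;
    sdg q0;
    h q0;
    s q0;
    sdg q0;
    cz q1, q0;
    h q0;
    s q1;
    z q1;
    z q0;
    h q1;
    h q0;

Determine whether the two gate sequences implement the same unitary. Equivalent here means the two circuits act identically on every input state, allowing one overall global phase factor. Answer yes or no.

Yes — the two circuits implement the same unitary up to a global phase.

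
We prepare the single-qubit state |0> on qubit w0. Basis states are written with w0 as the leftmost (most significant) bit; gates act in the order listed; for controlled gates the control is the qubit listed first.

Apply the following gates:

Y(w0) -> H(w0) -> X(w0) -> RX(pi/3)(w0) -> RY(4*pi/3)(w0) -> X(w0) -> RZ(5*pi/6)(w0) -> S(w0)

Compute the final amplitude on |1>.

The final state's coefficient on |1> equals (-sqrt(6) + 3*sqrt(2) - sqrt(2)*I + sqrt(6)*I)*exp(5*I*pi/12)/8.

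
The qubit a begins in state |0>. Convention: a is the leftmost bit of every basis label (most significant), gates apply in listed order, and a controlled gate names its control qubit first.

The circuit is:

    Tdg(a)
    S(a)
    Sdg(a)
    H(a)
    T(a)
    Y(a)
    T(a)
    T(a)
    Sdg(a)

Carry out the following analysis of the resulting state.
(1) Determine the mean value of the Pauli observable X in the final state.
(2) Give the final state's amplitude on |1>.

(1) The observable X averages to -sqrt(2)/2.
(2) The amplitude on |1> is sqrt(2)*I/2.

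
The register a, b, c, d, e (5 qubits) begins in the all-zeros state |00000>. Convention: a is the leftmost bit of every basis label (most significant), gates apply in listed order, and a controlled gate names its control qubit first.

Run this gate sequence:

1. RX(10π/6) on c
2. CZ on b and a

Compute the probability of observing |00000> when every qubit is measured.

A full measurement returns |00000> with probability 3/4.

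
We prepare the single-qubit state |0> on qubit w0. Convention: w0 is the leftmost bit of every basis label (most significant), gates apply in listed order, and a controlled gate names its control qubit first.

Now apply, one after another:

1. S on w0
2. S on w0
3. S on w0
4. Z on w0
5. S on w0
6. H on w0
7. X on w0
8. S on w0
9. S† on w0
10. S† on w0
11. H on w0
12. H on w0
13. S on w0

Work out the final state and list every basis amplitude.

After the circuit, the state carries amplitude sqrt(2)/2 on |0>, sqrt(2)/2 on |1>.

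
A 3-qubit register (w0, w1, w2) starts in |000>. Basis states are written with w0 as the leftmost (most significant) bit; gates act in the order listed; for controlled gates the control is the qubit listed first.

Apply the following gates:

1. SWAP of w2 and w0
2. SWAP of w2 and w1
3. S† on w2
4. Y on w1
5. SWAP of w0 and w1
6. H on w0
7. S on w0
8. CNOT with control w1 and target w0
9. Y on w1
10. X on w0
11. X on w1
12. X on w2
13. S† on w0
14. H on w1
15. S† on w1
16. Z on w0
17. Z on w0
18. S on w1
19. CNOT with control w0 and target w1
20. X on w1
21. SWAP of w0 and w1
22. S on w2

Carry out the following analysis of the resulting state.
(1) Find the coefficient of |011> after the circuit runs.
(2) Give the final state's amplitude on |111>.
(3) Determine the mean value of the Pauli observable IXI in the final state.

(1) The final state's coefficient on |011> equals -1/2. Key observation: steps 15-18 multiply out to the identity, so the circuit reduces to the remaining gates.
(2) The amplitude on |111> is -1/2.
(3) The observable IXI averages to 1.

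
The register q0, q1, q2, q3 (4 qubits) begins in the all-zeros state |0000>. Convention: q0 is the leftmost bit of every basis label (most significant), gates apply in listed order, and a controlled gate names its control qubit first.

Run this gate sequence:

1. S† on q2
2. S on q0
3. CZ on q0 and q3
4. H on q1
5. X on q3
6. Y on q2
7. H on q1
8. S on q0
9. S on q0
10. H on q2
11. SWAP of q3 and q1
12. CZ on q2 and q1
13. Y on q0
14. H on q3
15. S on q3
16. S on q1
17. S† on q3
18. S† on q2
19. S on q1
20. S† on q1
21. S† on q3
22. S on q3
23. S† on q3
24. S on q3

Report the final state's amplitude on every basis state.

The final amplitudes are -I/2 on |1100>, -I/2 on |1101>, -1/2 on |1110>, -1/2 on |1111>, and 0 on every other basis state. Key observation: steps 22-23 multiply out to the identity, so the circuit reduces to the remaining gates.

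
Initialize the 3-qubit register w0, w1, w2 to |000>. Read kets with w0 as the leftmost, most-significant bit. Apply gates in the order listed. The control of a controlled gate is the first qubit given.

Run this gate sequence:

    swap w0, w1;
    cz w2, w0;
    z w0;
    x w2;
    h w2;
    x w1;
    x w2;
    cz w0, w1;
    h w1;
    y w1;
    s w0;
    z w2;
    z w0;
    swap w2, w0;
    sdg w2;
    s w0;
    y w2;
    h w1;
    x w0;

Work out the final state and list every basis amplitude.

The final amplitudes are sqrt(2)*I/2 on |001>, sqrt(2)/2 on |101>, and 0 on every other basis state.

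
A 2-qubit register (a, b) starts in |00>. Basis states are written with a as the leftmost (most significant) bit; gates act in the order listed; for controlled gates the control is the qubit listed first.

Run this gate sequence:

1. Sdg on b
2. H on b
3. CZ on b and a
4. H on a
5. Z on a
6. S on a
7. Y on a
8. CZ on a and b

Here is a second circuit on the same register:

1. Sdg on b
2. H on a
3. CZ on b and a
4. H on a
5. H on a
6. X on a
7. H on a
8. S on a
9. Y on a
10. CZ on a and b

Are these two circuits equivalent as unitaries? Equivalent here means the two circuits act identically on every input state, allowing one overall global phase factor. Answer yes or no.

No, they are not equivalent — no single phase factor reconciles the two unitaries.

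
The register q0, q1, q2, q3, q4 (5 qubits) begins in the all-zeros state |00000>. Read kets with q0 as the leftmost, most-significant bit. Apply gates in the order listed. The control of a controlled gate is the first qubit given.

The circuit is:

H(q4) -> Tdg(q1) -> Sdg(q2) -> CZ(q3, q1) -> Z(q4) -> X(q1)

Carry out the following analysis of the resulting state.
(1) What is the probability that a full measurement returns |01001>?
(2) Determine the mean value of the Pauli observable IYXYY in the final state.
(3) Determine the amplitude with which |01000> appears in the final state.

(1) Outcome |01001> occurs with probability 1/2.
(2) In the final state, IYXYY has expectation 0.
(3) The amplitude on |01000> is sqrt(2)/2.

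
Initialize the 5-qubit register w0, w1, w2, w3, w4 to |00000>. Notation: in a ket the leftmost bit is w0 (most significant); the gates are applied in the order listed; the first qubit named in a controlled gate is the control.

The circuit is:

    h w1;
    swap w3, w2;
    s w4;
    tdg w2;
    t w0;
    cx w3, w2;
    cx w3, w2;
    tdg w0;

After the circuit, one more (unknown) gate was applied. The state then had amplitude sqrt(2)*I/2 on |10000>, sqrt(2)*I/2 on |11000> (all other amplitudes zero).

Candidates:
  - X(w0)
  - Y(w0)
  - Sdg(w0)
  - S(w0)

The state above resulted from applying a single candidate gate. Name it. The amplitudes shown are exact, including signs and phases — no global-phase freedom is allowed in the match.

The unique candidate consistent with the amplitudes is Y(w0). Key observation: gates 5-8 undo each other exactly, leaving only the rest of the circuit to track.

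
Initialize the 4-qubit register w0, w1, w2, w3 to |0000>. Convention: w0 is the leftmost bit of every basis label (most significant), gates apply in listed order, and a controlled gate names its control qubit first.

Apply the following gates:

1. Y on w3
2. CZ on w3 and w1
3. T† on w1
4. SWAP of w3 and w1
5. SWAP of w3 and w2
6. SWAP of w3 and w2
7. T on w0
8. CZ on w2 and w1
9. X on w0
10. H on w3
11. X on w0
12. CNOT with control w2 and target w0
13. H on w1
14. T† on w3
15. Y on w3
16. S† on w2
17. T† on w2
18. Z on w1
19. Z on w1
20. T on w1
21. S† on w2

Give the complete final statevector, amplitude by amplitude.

After the circuit, the state carries amplitude -exp(3*I*pi/4)/2 on |0000>, -1/2 on |0001>, -1/2 on |0100>, exp(I*pi/4)/2 on |0101>, and 0 on every other basis state. Key observation: the block from step 5 through step 6 cancels to the identity and can be dropped.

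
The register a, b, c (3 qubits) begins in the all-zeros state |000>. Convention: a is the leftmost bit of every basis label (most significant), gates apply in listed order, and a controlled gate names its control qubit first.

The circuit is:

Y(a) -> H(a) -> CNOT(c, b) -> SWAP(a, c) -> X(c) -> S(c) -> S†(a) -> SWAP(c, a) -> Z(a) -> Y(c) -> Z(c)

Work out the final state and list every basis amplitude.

After the circuit, the state carries amplitude -sqrt(2)/2 on |001>, -sqrt(2)*I/2 on |101>, and 0 on every other basis state.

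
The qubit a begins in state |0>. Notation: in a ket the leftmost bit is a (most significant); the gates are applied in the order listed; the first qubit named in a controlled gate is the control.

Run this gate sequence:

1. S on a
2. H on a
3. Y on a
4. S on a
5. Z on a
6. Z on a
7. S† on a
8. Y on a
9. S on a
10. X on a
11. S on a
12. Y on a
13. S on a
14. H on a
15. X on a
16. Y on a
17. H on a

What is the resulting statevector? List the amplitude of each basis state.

After the circuit, the state carries amplitude -sqrt(2)/2 on |0>, -sqrt(2)*I/2 on |1>.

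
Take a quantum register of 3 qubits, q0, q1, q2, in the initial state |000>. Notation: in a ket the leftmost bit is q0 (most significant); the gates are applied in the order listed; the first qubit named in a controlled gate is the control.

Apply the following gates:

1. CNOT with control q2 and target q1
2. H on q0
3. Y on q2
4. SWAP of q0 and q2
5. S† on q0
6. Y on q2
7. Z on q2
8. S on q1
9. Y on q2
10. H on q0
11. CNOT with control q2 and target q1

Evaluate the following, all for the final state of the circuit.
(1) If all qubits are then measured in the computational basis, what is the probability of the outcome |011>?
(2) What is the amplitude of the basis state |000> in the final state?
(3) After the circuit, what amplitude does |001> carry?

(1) The probability of measuring |011> is 1/4.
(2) The final state's coefficient on |000> equals -1/2.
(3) |001> carries amplitude 0 in the final state.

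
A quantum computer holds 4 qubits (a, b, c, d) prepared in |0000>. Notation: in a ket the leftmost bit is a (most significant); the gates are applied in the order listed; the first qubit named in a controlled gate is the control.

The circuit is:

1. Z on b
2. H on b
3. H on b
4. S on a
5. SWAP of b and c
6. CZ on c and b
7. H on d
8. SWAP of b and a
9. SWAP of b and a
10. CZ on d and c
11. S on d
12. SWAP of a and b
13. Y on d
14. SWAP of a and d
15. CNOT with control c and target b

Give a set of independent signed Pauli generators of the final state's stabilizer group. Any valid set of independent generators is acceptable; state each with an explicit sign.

The final state is stabilized by the group generated by +YIII, +IZII, +IIZI, +IIIZ; other independent generating sets are equally valid. Key observation: the block from step 8 through step 9 cancels to the identity and can be dropped.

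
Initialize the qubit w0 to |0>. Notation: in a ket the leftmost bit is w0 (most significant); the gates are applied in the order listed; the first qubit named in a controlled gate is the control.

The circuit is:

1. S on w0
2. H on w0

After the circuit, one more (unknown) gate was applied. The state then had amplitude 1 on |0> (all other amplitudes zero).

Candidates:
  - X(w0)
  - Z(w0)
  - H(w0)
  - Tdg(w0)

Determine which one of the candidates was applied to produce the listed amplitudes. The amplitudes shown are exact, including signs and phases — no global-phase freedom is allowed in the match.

The applied gate was H(w0).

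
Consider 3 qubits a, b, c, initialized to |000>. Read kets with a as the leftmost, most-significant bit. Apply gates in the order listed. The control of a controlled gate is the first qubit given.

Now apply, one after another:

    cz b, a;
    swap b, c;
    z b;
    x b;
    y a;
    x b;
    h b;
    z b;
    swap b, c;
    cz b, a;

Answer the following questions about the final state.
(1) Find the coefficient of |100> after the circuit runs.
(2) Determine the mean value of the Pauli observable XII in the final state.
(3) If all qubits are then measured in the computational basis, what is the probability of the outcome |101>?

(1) The amplitude on |100> is sqrt(2)*I/2.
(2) The observable XII averages to 0.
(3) Outcome |101> occurs with probability 1/2.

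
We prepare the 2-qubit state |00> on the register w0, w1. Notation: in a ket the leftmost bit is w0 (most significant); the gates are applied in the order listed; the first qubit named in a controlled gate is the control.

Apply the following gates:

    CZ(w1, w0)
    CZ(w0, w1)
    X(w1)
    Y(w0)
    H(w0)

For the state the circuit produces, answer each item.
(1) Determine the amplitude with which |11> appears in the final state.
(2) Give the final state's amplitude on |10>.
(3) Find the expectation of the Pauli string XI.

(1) The amplitude on |11> is -sqrt(2)*I/2.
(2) |10> carries amplitude 0 in the final state.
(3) The expectation value of XI is -1.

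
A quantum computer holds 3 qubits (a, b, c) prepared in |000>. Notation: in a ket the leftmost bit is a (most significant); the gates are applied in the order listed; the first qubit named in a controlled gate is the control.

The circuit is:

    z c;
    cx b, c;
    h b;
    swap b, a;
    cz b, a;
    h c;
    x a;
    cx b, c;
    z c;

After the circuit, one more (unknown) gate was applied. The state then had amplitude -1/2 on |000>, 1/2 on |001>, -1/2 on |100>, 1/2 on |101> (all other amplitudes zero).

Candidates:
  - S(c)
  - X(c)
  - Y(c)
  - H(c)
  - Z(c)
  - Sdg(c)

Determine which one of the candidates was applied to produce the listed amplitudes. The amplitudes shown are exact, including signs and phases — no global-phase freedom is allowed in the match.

The applied gate was X(c).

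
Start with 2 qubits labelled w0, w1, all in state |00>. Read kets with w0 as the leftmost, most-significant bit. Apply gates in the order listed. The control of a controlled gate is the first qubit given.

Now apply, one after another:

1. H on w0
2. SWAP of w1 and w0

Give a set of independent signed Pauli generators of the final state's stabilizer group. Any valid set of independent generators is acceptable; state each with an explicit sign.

The final state is stabilized by the group generated by +IX, +ZI; other independent generating sets are equally valid.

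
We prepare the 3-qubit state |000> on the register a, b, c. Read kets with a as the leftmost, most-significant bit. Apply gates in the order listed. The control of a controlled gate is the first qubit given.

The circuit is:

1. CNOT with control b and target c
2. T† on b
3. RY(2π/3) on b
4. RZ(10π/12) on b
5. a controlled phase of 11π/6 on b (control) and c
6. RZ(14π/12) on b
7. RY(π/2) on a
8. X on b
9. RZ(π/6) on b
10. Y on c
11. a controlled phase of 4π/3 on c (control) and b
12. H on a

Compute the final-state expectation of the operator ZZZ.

The expectation value of ZZZ is -1/2.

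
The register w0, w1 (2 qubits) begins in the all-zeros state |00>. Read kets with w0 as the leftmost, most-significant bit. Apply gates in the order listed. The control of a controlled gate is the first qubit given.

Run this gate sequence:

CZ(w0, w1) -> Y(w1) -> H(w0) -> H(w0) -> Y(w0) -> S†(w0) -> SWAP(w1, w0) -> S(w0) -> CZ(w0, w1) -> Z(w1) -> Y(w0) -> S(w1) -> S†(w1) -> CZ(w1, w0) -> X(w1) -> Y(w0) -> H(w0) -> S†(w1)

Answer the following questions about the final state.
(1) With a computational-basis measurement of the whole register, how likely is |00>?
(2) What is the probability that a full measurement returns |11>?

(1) Outcome |00> occurs with probability 1/2.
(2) Outcome |11> occurs with probability 0.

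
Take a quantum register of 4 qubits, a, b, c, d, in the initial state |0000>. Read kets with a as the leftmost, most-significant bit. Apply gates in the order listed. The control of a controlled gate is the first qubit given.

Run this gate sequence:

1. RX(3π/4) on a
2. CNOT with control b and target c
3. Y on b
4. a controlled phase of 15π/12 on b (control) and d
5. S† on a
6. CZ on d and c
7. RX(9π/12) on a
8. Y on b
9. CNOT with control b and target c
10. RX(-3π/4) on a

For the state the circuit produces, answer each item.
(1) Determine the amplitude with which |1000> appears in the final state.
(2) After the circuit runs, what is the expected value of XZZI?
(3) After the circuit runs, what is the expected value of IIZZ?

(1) The final state's coefficient on |1000> equals -sqrt(sqrt(2) + 2)/2.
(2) The expectation value of XZZI is -sqrt(2)/2.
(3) The expectation value of IIZZ is 1.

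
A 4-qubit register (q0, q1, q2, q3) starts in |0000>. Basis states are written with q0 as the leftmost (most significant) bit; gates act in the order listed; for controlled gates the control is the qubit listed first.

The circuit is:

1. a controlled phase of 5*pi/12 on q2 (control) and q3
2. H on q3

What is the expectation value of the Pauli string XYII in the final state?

The observable XYII averages to 0.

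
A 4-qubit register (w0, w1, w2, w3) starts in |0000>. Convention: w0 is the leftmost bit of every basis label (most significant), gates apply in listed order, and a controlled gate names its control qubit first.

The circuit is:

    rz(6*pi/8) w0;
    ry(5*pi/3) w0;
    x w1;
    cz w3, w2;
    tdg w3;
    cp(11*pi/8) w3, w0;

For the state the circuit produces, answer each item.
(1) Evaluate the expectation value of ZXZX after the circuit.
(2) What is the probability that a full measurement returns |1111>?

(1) In the final state, ZXZX has expectation 0.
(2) The probability of measuring |1111> is 0.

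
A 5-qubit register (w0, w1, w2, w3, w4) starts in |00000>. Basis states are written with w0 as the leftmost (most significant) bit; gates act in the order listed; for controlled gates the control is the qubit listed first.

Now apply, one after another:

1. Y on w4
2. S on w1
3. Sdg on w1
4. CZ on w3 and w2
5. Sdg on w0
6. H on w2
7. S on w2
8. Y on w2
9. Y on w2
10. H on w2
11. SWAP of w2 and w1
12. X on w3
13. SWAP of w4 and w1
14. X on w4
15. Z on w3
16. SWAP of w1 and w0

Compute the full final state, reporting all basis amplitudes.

After the circuit, the state carries amplitude -1/2 - I/2 on |10010>, 1/2 - I/2 on |10011>, and 0 on every other basis state.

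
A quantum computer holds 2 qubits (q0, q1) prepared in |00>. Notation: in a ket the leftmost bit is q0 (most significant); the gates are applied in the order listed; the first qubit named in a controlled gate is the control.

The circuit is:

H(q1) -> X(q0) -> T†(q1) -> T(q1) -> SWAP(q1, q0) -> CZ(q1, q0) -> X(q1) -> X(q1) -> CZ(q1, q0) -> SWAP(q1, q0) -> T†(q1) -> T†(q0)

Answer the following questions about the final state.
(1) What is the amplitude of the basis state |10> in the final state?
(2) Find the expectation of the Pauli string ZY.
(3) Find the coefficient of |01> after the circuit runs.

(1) The final state's coefficient on |10> equals -sqrt(2)*exp(3*I*pi/4)/2.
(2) The expectation value of ZY is sqrt(2)/2.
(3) |01> carries amplitude 0 in the final state.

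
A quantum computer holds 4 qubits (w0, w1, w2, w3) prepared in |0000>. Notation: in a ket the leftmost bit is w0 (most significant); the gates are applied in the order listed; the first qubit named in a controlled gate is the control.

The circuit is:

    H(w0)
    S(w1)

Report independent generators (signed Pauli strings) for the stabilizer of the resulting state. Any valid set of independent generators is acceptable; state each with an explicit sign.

The stabilizer group can be generated by +XIII, +IZII, +IIZI, +IIIZ, among other valid generating sets.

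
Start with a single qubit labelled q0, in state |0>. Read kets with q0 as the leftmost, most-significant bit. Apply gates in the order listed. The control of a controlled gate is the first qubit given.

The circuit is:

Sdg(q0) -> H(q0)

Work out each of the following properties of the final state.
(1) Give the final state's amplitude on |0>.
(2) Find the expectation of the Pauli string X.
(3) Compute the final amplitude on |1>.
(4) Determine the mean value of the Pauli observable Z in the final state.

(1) The final state's coefficient on |0> equals sqrt(2)/2.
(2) The observable X averages to 1.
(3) |1> carries amplitude sqrt(2)/2 in the final state.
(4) In the final state, Z has expectation 0.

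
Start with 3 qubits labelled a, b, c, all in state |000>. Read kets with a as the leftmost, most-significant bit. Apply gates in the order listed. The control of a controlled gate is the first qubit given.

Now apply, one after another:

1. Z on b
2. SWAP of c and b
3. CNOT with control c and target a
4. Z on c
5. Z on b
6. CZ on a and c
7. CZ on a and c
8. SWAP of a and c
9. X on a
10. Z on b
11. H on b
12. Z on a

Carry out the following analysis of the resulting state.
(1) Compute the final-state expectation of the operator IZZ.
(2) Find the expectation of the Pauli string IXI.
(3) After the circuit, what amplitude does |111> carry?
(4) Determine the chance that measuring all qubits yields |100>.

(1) The expectation value of IZZ is 0.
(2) The expectation value of IXI is 1.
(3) The amplitude on |111> is 0.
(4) Outcome |100> occurs with probability 1/2.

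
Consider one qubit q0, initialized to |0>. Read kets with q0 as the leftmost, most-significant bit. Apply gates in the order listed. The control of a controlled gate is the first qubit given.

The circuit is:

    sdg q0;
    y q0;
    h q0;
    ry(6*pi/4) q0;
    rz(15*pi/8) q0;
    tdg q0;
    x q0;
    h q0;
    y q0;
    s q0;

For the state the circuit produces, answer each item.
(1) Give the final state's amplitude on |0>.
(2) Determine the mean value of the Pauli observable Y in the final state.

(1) |0> carries amplitude sqrt(2)*exp(11*I*pi/16)/2 in the final state.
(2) The observable Y averages to -1.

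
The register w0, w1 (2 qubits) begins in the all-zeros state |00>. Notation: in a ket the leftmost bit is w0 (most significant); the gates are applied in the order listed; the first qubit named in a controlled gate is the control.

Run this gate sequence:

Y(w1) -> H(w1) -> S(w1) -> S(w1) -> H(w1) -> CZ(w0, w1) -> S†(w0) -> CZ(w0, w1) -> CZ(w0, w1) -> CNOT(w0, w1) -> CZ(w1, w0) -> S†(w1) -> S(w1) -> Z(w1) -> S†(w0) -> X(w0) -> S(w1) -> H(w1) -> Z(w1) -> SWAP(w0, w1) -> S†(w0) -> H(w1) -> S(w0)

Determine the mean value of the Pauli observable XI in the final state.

In the final state, XI has expectation -1.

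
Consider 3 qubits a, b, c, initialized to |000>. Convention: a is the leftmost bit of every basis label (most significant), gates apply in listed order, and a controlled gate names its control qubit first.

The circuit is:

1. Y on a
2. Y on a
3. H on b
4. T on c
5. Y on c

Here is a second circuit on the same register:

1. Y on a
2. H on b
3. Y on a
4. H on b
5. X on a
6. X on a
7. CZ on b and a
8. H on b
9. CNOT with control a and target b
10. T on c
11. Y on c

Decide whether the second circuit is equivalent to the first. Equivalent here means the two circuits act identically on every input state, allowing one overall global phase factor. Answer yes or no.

Yes: on every input state the two circuits agree up to one overall phase factor.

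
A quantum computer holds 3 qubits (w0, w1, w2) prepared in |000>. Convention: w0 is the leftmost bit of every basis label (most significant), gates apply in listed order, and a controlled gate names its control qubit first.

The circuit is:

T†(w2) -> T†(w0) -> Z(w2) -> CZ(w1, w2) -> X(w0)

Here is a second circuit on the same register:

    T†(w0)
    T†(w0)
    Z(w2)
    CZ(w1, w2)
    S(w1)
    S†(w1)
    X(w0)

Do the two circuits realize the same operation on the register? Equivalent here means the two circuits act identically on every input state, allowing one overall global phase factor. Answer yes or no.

No — the two circuits implement different unitaries, even allowing a global phase.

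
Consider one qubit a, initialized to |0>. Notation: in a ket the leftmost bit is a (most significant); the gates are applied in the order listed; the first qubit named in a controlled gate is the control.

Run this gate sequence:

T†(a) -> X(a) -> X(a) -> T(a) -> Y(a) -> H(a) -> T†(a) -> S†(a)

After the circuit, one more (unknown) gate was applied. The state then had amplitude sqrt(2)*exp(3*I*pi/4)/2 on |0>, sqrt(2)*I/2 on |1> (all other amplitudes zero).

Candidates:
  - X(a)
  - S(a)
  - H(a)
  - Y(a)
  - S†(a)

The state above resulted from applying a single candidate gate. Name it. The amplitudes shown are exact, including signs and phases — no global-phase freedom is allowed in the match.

The unique candidate consistent with the amplitudes is X(a). Key observation: the block from step 1 through step 4 cancels to the identity and can be dropped.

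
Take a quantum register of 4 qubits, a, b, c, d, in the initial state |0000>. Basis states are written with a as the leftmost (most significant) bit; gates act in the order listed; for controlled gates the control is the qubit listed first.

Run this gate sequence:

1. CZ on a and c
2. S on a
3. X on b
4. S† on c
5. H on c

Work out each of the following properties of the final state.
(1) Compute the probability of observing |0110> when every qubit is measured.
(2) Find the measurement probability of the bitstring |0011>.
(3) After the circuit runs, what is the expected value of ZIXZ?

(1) A full measurement returns |0110> with probability 1/2.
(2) A full measurement returns |0011> with probability 0.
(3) In the final state, ZIXZ has expectation 1.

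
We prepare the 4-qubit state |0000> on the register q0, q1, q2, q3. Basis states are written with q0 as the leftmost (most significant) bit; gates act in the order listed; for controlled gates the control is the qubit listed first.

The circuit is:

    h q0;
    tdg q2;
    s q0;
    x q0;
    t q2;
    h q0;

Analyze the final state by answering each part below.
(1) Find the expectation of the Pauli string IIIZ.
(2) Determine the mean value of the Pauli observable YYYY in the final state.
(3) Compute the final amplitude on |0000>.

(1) In the final state, IIIZ has expectation 1.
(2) The expectation value of YYYY is 0.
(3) |0000> carries amplitude 1/2 + I/2 in the final state.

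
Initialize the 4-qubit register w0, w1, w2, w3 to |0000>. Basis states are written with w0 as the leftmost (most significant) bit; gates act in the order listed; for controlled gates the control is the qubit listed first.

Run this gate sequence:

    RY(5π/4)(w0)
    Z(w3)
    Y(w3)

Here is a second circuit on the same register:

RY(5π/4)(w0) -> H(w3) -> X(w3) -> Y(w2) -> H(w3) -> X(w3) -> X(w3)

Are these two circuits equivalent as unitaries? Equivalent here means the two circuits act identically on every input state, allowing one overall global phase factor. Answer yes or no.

No, they are not equivalent — no single phase factor reconciles the two unitaries.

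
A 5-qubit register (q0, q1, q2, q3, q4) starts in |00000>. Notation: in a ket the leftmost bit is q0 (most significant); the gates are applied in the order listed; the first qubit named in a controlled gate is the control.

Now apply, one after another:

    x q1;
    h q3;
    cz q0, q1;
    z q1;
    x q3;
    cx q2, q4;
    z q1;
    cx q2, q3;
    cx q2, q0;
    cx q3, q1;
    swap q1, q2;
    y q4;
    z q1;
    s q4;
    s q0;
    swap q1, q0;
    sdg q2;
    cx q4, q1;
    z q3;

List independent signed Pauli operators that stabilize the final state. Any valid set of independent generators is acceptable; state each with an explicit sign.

The stabilizer group can be generated by -IIXYI, +ZIIII, -IZIII, -IIZZI, -IIIIZ, among other valid generating sets.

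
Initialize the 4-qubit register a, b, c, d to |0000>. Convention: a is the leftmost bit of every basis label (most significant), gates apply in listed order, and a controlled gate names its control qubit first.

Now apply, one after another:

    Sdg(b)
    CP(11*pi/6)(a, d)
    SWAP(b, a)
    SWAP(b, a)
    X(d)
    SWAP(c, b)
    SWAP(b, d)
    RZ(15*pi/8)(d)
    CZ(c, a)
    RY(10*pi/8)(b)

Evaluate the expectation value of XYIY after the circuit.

The observable XYIY averages to 0.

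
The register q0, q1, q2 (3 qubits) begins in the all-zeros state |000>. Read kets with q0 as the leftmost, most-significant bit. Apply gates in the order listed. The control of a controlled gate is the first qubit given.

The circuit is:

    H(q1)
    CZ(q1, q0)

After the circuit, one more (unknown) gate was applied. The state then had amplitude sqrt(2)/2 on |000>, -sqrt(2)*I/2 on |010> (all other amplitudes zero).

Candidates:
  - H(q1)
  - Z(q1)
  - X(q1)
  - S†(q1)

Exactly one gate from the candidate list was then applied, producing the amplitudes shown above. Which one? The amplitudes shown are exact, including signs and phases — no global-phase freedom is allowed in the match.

It was S†(q1) that produced the state shown.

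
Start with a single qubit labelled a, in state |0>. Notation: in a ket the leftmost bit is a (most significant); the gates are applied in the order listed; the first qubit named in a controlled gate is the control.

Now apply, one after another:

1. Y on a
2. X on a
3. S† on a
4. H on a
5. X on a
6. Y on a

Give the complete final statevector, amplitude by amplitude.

The resulting statevector has amplitude sqrt(2)/2 on |0>, -sqrt(2)/2 on |1>.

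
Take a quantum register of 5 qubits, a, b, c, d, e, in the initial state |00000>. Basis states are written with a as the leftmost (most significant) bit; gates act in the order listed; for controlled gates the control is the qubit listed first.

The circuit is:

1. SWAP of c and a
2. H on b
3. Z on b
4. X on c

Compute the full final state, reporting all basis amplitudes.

The resulting statevector has amplitude sqrt(2)/2 on |00100>, -sqrt(2)/2 on |01100>, and 0 on every other basis state.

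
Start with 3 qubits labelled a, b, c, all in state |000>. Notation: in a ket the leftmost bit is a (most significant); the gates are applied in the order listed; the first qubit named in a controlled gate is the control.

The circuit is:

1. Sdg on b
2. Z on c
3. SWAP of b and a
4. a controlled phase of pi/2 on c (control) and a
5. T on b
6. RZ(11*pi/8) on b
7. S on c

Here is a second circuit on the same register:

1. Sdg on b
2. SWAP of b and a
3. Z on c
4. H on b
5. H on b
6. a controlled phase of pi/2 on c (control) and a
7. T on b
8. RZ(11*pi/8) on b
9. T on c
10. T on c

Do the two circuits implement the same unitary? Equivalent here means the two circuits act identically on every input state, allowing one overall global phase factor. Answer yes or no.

Yes, they are equivalent — the unitaries differ by at most a global phase.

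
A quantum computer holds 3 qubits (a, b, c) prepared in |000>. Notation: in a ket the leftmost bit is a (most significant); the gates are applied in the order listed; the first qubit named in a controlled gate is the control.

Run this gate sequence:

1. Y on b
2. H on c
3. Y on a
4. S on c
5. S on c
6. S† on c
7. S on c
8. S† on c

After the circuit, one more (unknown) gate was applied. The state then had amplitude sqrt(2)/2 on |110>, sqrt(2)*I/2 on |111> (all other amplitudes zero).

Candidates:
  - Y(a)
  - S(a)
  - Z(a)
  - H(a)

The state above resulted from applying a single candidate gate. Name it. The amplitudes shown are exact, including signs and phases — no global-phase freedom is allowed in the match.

The applied gate was Z(a). Key observation: gates 5-8 undo each other exactly, leaving only the rest of the circuit to track.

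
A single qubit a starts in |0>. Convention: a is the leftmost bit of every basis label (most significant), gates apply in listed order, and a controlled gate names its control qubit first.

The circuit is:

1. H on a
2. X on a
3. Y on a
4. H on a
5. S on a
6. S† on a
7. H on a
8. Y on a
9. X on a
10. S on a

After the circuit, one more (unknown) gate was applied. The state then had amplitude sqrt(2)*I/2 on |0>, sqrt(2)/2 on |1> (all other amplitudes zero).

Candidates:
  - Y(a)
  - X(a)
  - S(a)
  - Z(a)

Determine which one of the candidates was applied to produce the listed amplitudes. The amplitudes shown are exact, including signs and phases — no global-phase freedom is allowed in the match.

The applied gate was X(a). Key observation: gates 3-8 undo each other exactly, leaving only the rest of the circuit to track.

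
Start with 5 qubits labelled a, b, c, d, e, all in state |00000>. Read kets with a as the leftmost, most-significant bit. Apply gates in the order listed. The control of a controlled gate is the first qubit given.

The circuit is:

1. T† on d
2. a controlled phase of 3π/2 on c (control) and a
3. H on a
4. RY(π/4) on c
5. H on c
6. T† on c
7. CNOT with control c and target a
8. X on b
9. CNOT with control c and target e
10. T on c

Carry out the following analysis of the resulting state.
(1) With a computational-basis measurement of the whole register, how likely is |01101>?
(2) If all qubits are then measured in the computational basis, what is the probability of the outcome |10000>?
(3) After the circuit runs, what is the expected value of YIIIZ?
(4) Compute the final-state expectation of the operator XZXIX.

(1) A full measurement returns |01101> with probability 1/4 - sqrt(2)/8.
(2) A full measurement returns |10000> with probability 0.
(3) In the final state, YIIIZ has expectation 0.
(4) The observable XZXIX averages to -sqrt(2)/2.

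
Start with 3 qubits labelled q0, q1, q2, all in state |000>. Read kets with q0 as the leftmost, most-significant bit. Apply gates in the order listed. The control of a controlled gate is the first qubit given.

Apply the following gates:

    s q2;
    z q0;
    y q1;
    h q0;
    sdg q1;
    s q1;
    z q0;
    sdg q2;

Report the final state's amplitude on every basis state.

The final amplitudes are sqrt(2)*I/2 on |010>, -sqrt(2)*I/2 on |110>, and 0 on every other basis state.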